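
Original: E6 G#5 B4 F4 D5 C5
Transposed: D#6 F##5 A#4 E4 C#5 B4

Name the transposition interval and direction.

Take the first pair: E6 → D#6. E to D spans 2 letter names, so the interval is some kind of second.
D#6 to E6 is 1 semitone, which makes it a minor second; the second version is lower, so the direction is down.
Checking another pair — C5 → B4 — gives the same interval.

down a minor second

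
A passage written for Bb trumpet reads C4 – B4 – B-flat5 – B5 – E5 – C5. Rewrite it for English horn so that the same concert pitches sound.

F4 E5 Eb6 E6 A5 F5

First find concert pitch: the Bb trumpet sounds a major second below written, so C4 B4 B-flat5 B5 E5 C5 sounds Bb3 A4 Ab5 A5 D5 Bb4.
Then write for English horn: it sounds a perfect fifth below written, so the part must be a perfect fifth above concert.
Bb3 → F4
A4 → E5
Ab5 → Eb6
A5 → E6
D5 → A5
Bb4 → F5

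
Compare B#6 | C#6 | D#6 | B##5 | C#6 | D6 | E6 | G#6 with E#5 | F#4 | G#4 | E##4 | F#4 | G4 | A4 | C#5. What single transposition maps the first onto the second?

down a perfect twelfth

From B#6 to E#5 is 12 letter names — a twelfth of some quality.
E#5 to B#6 is 19 semitones, which makes it a perfect twelfth; the second version is lower, so the direction is down.
Checking another pair — G#6 → C#5 — gives the same interval.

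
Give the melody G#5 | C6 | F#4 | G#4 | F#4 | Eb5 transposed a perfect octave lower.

G#4 C5 F#3 G#3 F#3 Eb4

G#5 down a perfect octave is G#4.
A perfect octave down from C6 gives C5.
F#4 down a perfect octave is F#3.
G#4: an octave down reaches G, and 12 semitones makes it G#3.
F#4 down a perfect octave is F#3.
Eb5: an octave down reaches E, and 12 semitones makes it Eb4.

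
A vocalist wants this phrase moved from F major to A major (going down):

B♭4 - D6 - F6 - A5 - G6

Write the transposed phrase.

D4 F#5 A5 C#5 B5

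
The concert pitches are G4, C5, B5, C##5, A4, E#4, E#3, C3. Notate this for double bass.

G5 C6 B6 C##6 A5 E#5 E#4 C4

The double bass sounds a perfect octave below written, so the written part must be a perfect octave above concert — transpose each note up.
G4 → G5
C5 → C6
B5 → B6
C##5 → C##6
A4 → A5
E#4 → E#5
E#3 → E#4
C3 → C4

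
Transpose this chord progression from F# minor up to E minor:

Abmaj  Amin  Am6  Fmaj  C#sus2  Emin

F# minor up to E minor is a minor seventh; each chord root moves by that interval while the quality stays the same.
Abmaj: root Ab up a minor seventh → Gb, giving Gbmaj.
Amin: root A up a minor seventh → G, giving Gmin.
Am6: root A up a minor seventh → G, giving Gm6.
Fmaj: root F up a minor seventh → Eb, giving Ebmaj.
C#sus2: root C# up a minor seventh → B, giving Bsus2.
Emin: root E up a minor seventh → D, giving Dmin.

Gbmaj Gmin Gm6 Ebmaj Bsus2 Dmin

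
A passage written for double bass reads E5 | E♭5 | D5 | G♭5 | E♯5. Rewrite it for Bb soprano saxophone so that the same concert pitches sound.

First find concert pitch: the double bass sounds a perfect octave below written, so E5 E♭5 D5 G♭5 E♯5 sounds E4 Eb4 D4 Gb4 E#4.
Then write for Bb soprano saxophone: it sounds a major second below written, so the part must be a major second above concert.
E4 → F#4
Eb4 → F4
D4 → E4
Gb4 → Ab4
E#4 → F##4

F#4 F4 E4 Ab4 F##4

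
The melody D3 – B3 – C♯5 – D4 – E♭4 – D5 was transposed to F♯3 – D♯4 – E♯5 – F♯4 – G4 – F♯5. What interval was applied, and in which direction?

From D3 to F#3 is 3 letter names — a third of some quality.
D3 to F#3 is 4 semitones, which makes it a major third; the second version is higher, so the direction is up.
Checking another pair — D5 → F#5 — gives the same interval.

up a major third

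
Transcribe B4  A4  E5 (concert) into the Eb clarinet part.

G#4 F#4 C#5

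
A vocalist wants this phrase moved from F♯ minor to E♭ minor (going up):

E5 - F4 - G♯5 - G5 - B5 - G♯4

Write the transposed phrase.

F♯ minor to E♭ minor up is a diminished seventh, so every note moves up by that interval.
E5 gives Db6
F4 gives Ebb5
G#5 gives F6
G5 gives Fb6
B5 gives Ab6
G#4 gives F5

Db6 Ebb5 F6 Fb6 Ab6 F5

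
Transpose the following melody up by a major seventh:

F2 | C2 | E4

F2 gives E3
C2 gives B2
E4 gives D#5

E3 B2 D#5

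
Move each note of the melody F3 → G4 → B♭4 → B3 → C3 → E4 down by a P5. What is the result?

A perfect fifth down from F3 gives Bb2.
G4 down a perfect fifth is C4.
Bb4 down a perfect fifth is Eb4.
B3: a fifth down reaches E, and 7 semitones makes it E3.
C3 down a perfect fifth is F2.
E4: a fifth down reaches A, and 7 semitones makes it A3.

Bb2 C4 Eb4 E3 F2 A3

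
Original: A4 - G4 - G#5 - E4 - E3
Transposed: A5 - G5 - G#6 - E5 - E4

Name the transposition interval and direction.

Take the first pair: A4 → A5. A to A spans 8 letter names, so the interval is some kind of octave.
A4 to A5 is 12 semitones, which makes it a perfect octave; the second version is higher, so the direction is up.
Checking another pair — E3 → E4 — gives the same interval.

up a perfect octave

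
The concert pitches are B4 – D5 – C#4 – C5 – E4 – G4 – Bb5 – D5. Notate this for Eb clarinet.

The Eb clarinet sounds a minor third above written, so the written part must be a minor third below concert — transpose each note down.
B4 → G#4
D5 → B4
C#4 → A#3
C5 → A4
E4 → C#4
G4 → E4
Bb5 → G5
D5 → B4

G#4 B4 A#3 A4 C#4 E4 G5 B4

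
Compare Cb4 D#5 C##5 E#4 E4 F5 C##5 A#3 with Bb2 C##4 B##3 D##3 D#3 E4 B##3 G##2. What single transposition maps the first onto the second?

down a minor ninth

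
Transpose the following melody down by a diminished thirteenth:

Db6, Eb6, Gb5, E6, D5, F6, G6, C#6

F#4 G#4 B3 G##4 F##3 A#4 B#4 E##4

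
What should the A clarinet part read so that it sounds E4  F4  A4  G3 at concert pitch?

G4 Ab4 C5 Bb3

Written C4 sounds as A3 on the A clarinet, so concert pitches are written a minor third up.
E4 → G4
F4 → Ab4
A4 → C5
G3 → Bb3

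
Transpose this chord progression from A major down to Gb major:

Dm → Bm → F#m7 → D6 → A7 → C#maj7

A major down to Gb major is an augmented second; each chord root moves by that interval while the quality stays the same.
Dm: root D down an augmented second → Cb, giving Cbm.
Bm: root B down an augmented second → Ab, giving Abm.
F#m7: root F# down an augmented second → Eb, giving Ebm7.
D6: root D down an augmented second → Cb, giving Cb6.
A7: root A down an augmented second → Gb, giving Gb7.
C#maj7: root C# down an augmented second → Bb, giving Bbmaj7.

Cbm Abm Ebm7 Cb6 Gb7 Bbmaj7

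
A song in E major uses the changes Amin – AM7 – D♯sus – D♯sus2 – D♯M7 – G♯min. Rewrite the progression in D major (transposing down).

E major down to D major is a major second; each chord root moves by that interval while the quality stays the same.
Amin: root A down a major second → G, giving Gmin.
AM7: root A down a major second → G, giving GM7.
D♯sus: root D♯ down a major second → C#, giving C#sus.
D♯sus2: root D♯ down a major second → C#, giving C#sus2.
D♯M7: root D♯ down a major second → C#, giving C#M7.
G♯min: root G♯ down a major second → F#, giving F#min.

Gmin GM7 C#sus C#sus2 C#M7 F#min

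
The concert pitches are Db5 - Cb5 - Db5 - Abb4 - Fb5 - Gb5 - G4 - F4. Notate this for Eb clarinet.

Bb4 Ab4 Bb4 Fb4 Db5 Eb5 E4 D4

The Eb clarinet sounds a minor third above written, so the written part must be a minor third below concert — transpose each note down.
Db5 to Bb4
Cb5 to Ab4
Db5 to Bb4
Abb4 to Fb4
Fb5 to Db5
Gb5 to Eb5
G4 to E4
F4 to D4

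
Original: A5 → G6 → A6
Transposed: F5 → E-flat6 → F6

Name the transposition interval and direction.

Take the first pair: A5 → F5. A to F spans 3 letter names, so the interval is some kind of third.
F5 to A5 is 4 semitones, which makes it a major third; the second version is lower, so the direction is down.
Checking another pair — A6 → F6 — gives the same interval.

down a major third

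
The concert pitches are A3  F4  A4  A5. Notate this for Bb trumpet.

Written C4 sounds as Bb3 on the Bb trumpet, so concert pitches are written a major second up.
A3 gives B3
F4 gives G4
A4 gives B4
A5 gives B5

B3 G4 B4 B5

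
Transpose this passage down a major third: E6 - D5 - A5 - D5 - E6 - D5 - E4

C6 Bb4 F5 Bb4 C6 Bb4 C4

E6 down a major third is C6.
D5: a third down reaches B, and 4 semitones makes it Bb4.
A5 down a major third is F5.
D5: a third down reaches B, and 4 semitones makes it Bb4.
E6: a third down reaches C, and 4 semitones makes it C6.
D5 down a major third is Bb4.
E4: a third down reaches C, and 4 semitones makes it C4.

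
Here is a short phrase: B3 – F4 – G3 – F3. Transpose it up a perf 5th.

F#4 C5 D4 C4

B3 up a perfect fifth is F#4.
A perfect fifth up from F4 gives C5.
A perfect fifth up from G3 gives D4.
F3 up a perfect fifth is C4.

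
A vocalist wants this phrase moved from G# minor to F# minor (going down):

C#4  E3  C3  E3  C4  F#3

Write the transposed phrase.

From G# down to F# is a major second; apply that to each pitch.
C#4 becomes B3
E3 becomes D3
C3 becomes Bb2
E3 becomes D3
C4 becomes Bb3
F#3 becomes E3

B3 D3 Bb2 D3 Bb3 E3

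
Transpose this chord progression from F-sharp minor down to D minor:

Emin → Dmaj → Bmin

Cmin Bbmaj Gmin

F-sharp minor down to D minor is a major third; each chord root moves by that interval while the quality stays the same.
Emin: root E down a major third → C, giving Cmin.
Dmaj: root D down a major third → Bb, giving Bbmaj.
Bmin: root B down a major third → G, giving Gmin.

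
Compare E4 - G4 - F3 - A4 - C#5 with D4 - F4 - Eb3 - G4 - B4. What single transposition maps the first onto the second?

down a major second

Take the first pair: E4 → D4. E to D spans 2 letter names, so the interval is some kind of second.
D4 to E4 is 2 semitones, which makes it a major second; the second version is lower, so the direction is down.
Checking another pair — C#5 → B4 — gives the same interval.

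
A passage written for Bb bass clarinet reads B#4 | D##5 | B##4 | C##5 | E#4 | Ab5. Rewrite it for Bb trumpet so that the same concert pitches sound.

First find concert pitch: the Bb bass clarinet sounds a major ninth below written, so B#4 D##5 B##4 C##5 E#4 Ab5 sounds A#3 C##4 A##3 B#3 D#3 Gb4.
Then write for Bb trumpet: it sounds a major second below written, so the part must be a major second above concert.
A#3 → B#3
C##4 → D##4
A##3 → B##3
B#3 → C##4
D#3 → E#3
Gb4 → Ab4

B#3 D##4 B##3 C##4 E#3 Ab4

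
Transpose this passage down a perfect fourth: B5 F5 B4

F#5 C5 F#4

B5 gives F#5
F5 gives C5
B4 gives F#4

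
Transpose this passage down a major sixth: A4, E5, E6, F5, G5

A4 to C4
E5 to G4
E6 to G5
F5 to Ab4
G5 to Bb4

C4 G4 G5 Ab4 Bb4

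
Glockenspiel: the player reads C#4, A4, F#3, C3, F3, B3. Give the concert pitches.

Written C4 on the glockenspiel sounds as C6, a perfect fifteenth higher; apply that shift to every note.
C#4 becomes C#6
A4 becomes A6
F#3 becomes F#5
C3 becomes C5
F3 becomes F5
B3 becomes B5

C#6 A6 F#5 C5 F5 B5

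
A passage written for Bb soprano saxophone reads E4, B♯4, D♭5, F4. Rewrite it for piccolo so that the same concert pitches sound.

D3 A#3 Cb4 Eb3

First find concert pitch: the Bb soprano saxophone sounds a major second below written, so E4 B♯4 D♭5 F4 sounds D4 A#4 Cb5 Eb4.
Then write for piccolo: it sounds a perfect octave above written, so the part must be a perfect octave below concert.
D4 → D3
A#4 → A#3
Cb5 → Cb4
Eb4 → Eb3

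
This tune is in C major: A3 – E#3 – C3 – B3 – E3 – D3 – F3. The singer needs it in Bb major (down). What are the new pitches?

G3 D#3 Bb2 A3 D3 C3 Eb3

C major to Bb major down is a major second, so every note moves down by that interval.
A3 to G3
E#3 to D#3
C3 to Bb2
B3 to A3
E3 to D3
D3 to C3
F3 to Eb3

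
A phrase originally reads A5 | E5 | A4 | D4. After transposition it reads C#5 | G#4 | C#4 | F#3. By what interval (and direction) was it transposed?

down a minor sixth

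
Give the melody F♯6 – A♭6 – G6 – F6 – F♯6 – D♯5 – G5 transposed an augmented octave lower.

F5 Abb5 Gb5 Fb5 F5 D4 Gb4

F#6 to F5
Ab6 to Abb5
G6 to Gb5
F6 to Fb5
F#6 to F5
D#5 to D4
G5 to Gb4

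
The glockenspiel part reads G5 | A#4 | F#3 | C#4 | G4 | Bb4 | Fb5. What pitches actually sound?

G7 A#6 F#5 C#6 G6 Bb6 Fb7

Written C4 on the glockenspiel sounds as C6, a perfect fifteenth higher; apply that shift to every note.
G5 -> G7
A#4 -> A#6
F#3 -> F#5
C#4 -> C#6
G4 -> G6
Bb4 -> Bb6
Fb5 -> Fb7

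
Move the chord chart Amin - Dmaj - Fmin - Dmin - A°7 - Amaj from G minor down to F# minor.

G#min C#maj Emin C#min G#°7 G#maj

G minor down to F# minor is a minor second; each chord root moves by that interval while the quality stays the same.
Amin: root A down a minor second → G#, giving G#min.
Dmaj: root D down a minor second → C#, giving C#maj.
Fmin: root F down a minor second → E, giving Emin.
Dmin: root D down a minor second → C#, giving C#min.
A°7: root A down a minor second → G#, giving G#°7.
Amaj: root A down a minor second → G#, giving G#maj.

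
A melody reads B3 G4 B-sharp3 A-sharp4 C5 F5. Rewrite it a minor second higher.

B3: a second up reaches C, and 1 semitone makes it C4.
G4: a second up reaches A, and 1 semitone makes it Ab4.
B#3 up a minor second is C#4.
A#4: a second up reaches B, and 1 semitone makes it B4.
A minor second up from C5 gives Db5.
A minor second up from F5 gives Gb5.

C4 Ab4 C#4 B4 Db5 Gb5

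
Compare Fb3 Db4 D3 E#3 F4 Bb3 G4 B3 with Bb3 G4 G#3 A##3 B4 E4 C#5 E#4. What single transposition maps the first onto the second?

up an augmented fourth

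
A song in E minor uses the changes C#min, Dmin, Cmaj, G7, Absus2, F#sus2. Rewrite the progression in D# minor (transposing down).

E minor down to D# minor is a minor second; each chord root moves by that interval while the quality stays the same.
C#min: root C# down a minor second → B#, giving B#min.
Dmin: root D down a minor second → C#, giving C#min.
Cmaj: root C down a minor second → B, giving Bmaj.
G7: root G down a minor second → F#, giving F#7.
Absus2: root Ab down a minor second → G, giving Gsus2.
F#sus2: root F# down a minor second → E#, giving E#sus2.

B#min C#min Bmaj F#7 Gsus2 E#sus2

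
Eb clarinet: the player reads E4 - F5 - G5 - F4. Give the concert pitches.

G4 Ab5 Bb5 Ab4

The Eb clarinet sounds a minor third above written, so transpose each written note up a minor third.
E4 becomes G4
F5 becomes Ab5
G5 becomes Bb5
F4 becomes Ab4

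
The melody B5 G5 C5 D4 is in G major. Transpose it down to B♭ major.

D5 Bb4 Eb4 F3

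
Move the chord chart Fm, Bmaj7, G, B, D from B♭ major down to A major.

Em A#maj7 F# A# C#

B♭ major down to A major is a minor second; each chord root moves by that interval while the quality stays the same.
Fm: root F down a minor second → E, giving Em.
Bmaj7: root B down a minor second → A#, giving A#maj7.
G: root G down a minor second → F#, giving F#.
B: root B down a minor second → A#, giving A#.
D: root D down a minor second → C#, giving C#.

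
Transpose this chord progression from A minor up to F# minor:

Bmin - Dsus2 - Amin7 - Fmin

G#min Bsus2 F#min7 Dmin

A minor up to F# minor is a major sixth; each chord root moves by that interval while the quality stays the same.
Bmin: root B up a major sixth → G#, giving G#min.
Dsus2: root D up a major sixth → B, giving Bsus2.
Amin7: root A up a major sixth → F#, giving F#min7.
Fmin: root F up a major sixth → D, giving Dmin.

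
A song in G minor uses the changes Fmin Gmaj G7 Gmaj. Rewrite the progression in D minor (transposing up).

Cmin Dmaj D7 Dmaj

G minor up to D minor is a perfect fifth; each chord root moves by that interval while the quality stays the same.
Fmin: root F up a perfect fifth → C, giving Cmin.
Gmaj: root G up a perfect fifth → D, giving Dmaj.
G7: root G up a perfect fifth → D, giving D7.
Gmaj: root G up a perfect fifth → D, giving Dmaj.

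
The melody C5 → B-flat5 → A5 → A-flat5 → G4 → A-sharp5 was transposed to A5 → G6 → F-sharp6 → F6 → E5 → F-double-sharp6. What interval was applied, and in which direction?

up a major sixth

From C5 to A5 is 6 letter names — a sixth of some quality.
C5 to A5 is 9 semitones, which makes it a major sixth; the second version is higher, so the direction is up.
Checking another pair — A#5 → F##6 — gives the same interval.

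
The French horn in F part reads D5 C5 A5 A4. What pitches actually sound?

G4 F4 D5 D4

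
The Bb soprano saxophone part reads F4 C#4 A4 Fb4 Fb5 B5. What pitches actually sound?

Eb4 B3 G4 Ebb4 Ebb5 A5

The Bb soprano saxophone sounds a major second below written, so transpose each written note down a major second.
F4 -> Eb4
C#4 -> B3
A4 -> G4
Fb4 -> Ebb4
Fb5 -> Ebb5
B5 -> A5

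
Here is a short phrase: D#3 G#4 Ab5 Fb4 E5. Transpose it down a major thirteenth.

D#3 down a major thirteenth is F#1.
G#4: a thirteenth down reaches B, and 21 semitones makes it B2.
Ab5 down a major thirteenth is Cb4.
Fb4: a thirteenth down reaches A, and 21 semitones makes it Abb2.
E5 down a major thirteenth is G3.

F#1 B2 Cb4 Abb2 G3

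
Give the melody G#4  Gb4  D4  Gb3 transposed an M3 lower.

E4 Ebb4 Bb3 Ebb3

G#4 gives E4
Gb4 gives Ebb4
D4 gives Bb3
Gb3 gives Ebb3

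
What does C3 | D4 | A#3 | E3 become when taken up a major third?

E3 F#4 C##4 G#3

C3: a third up reaches E, and 4 semitones makes it E3.
A major third up from D4 gives F#4.
A#3 up a major third is C##4.
A major third up from E3 gives G#3.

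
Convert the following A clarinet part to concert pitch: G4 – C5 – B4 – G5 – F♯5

The A clarinet sounds a minor third below written, so transpose each written note down a minor third.
G4 → E4
C5 → A4
B4 → G#4
G5 → E5
F#5 → D#5

E4 A4 G#4 E5 D#5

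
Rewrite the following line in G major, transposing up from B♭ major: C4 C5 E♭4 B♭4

A4 A5 C5 G5

B♭ major to G major up is a major sixth, so every note moves up by that interval.
C4 becomes A4
C5 becomes A5
Eb4 becomes C5
Bb4 becomes G5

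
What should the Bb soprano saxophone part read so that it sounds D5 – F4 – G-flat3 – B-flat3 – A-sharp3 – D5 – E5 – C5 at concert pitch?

Written C4 sounds as Bb3 on the Bb soprano saxophone, so concert pitches are written a major second up.
D5 → E5
F4 → G4
Gb3 → Ab3
Bb3 → C4
A#3 → B#3
D5 → E5
E5 → F#5
C5 → D5

E5 G4 Ab3 C4 B#3 E5 F#5 D5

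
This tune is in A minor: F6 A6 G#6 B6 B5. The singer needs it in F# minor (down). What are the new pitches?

D6 F#6 E#6 G#6 G#5

A minor to F# minor down is a minor third, so every note moves down by that interval.
F6 gives D6
A6 gives F#6
G#6 gives E#6
B6 gives G#6
B5 gives G#5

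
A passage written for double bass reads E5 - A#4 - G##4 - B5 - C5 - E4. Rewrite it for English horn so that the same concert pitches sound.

B4 E#4 D##4 F#5 G4 B3

First find concert pitch: the double bass sounds a perfect octave below written, so E5 A#4 G##4 B5 C5 E4 sounds E4 A#3 G##3 B4 C4 E3.
Then write for English horn: it sounds a perfect fifth below written, so the part must be a perfect fifth above concert.
E4 → B4
A#3 → E#4
G##3 → D##4
B4 → F#5
C4 → G4
E3 → B3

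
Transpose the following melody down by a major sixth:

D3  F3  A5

D3: a sixth down reaches F, and 9 semitones makes it F2.
A major sixth down from F3 gives Ab2.
A5: a sixth down reaches C, and 9 semitones makes it C5.

F2 Ab2 C5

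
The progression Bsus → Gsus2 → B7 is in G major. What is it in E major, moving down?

G#sus Esus2 G#7

G major down to E major is a minor third; each chord root moves by that interval while the quality stays the same.
Bsus: root B down a minor third → G#, giving G#sus.
Gsus2: root G down a minor third → E, giving Esus2.
B7: root B down a minor third → G#, giving G#7.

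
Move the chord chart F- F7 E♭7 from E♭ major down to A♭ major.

Bb- Bb7 Ab7

E♭ major down to A♭ major is a perfect fifth; each chord root moves by that interval while the quality stays the same.
F-: root F down a perfect fifth → Bb, giving Bb-.
F7: root F down a perfect fifth → Bb, giving Bb7.
E♭7: root E♭ down a perfect fifth → Ab, giving Ab7.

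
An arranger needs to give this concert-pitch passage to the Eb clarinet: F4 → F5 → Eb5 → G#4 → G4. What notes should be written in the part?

The Eb clarinet sounds a minor third above written, so the written part must be a minor third below concert — transpose each note down.
F4 gives D4
F5 gives D5
Eb5 gives C5
G#4 gives E#4
G4 gives E4

D4 D5 C5 E#4 E4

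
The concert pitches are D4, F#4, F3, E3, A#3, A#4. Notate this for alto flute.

G4 B4 Bb3 A3 D#4 D#5

The alto flute sounds a perfect fourth below written, so the written part must be a perfect fourth above concert — transpose each note up.
D4 gives G4
F#4 gives B4
F3 gives Bb3
E3 gives A3
A#3 gives D#4
A#4 gives D#5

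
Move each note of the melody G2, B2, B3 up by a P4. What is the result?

C3 E3 E4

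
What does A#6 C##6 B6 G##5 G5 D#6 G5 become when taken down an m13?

A minor thirteenth down from A#6 gives C##5.
A minor thirteenth down from C##6 gives E##4.
B6: a thirteenth down reaches D, and 20 semitones makes it D#5.
G##5 down a minor thirteenth is B##3.
A minor thirteenth down from G5 gives B3.
D#6: a thirteenth down reaches F, and 20 semitones makes it F##4.
G5: a thirteenth down reaches B, and 20 semitones makes it B3.

C##5 E##4 D#5 B##3 B3 F##4 B3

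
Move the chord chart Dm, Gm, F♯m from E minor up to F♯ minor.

Em Am G#m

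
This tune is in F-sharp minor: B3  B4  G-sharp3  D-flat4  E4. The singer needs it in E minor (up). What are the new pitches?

A4 A5 F#4 Cb5 D5

F-sharp minor to E minor up is a minor seventh, so every note moves up by that interval.
B3 becomes A4
B4 becomes A5
G#3 becomes F#4
Db4 becomes Cb5
E4 becomes D5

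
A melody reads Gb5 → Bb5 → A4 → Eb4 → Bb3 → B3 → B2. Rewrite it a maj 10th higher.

Gb5 gives Bb6
Bb5 gives D7
A4 gives C#6
Eb4 gives G5
Bb3 gives D5
B3 gives D#5
B2 gives D#4

Bb6 D7 C#6 G5 D5 D#5 D#4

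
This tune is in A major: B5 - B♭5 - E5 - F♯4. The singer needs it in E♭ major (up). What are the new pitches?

From A up to E♭ is a diminished fifth; apply that to each pitch.
B5 gives F6
Bb5 gives Fb6
E5 gives Bb5
F#4 gives C5

F6 Fb6 Bb5 C5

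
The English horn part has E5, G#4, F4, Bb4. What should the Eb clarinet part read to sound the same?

F#4 A#3 G3 C4

First find concert pitch: the English horn sounds a perfect fifth below written, so E5 G#4 F4 Bb4 sounds A4 C#4 Bb3 Eb4.
Then write for Eb clarinet: it sounds a minor third above written, so the part must be a minor third below concert.
A4 → F#4
C#4 → A#3
Bb3 → G3
Eb4 → C4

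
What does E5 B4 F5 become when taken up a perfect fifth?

E5 → B5
B4 → F#5
F5 → C6

B5 F#5 C6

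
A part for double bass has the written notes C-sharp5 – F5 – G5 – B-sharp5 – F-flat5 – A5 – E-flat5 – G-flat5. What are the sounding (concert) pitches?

The double bass sounds a perfect octave below written, so transpose each written note down a perfect octave.
C#5 gives C#4
F5 gives F4
G5 gives G4
B#5 gives B#4
Fb5 gives Fb4
A5 gives A4
Eb5 gives Eb4
Gb5 gives Gb4

C#4 F4 G4 B#4 Fb4 A4 Eb4 Gb4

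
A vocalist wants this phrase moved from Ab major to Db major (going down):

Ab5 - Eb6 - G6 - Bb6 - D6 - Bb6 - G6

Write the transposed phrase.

Ab major to Db major down is a perfect fifth, so every note moves down by that interval.
Ab5 to Db5
Eb6 to Ab5
G6 to C6
Bb6 to Eb6
D6 to G5
Bb6 to Eb6
G6 to C6

Db5 Ab5 C6 Eb6 G5 Eb6 C6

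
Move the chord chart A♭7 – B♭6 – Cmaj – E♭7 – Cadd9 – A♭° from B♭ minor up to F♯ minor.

B♭ minor up to F♯ minor is an augmented fifth; each chord root moves by that interval while the quality stays the same.
A♭7: root A♭ up an augmented fifth → E, giving E7.
B♭6: root B♭ up an augmented fifth → F#, giving F#6.
Cmaj: root C up an augmented fifth → G#, giving G#maj.
E♭7: root E♭ up an augmented fifth → B, giving B7.
Cadd9: root C up an augmented fifth → G#, giving G#add9.
A♭°: root A♭ up an augmented fifth → E, giving E°.

E7 F#6 G#maj B7 G#add9 E°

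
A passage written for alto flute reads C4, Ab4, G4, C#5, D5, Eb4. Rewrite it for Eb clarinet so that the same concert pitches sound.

E3 C4 B3 E#4 F#4 G3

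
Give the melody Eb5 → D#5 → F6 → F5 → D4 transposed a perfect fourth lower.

Bb4 A#4 C6 C5 A3

Eb5: a fourth down reaches B, and 5 semitones makes it Bb4.
A perfect fourth down from D#5 gives A#4.
F6: a fourth down reaches C, and 5 semitones makes it C6.
F5 down a perfect fourth is C5.
D4: a fourth down reaches A, and 5 semitones makes it A3.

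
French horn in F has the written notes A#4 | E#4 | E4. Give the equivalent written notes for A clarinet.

F#4 C#4 C4

First find concert pitch: the French horn in F sounds a perfect fifth below written, so A#4 E#4 E4 sounds D#4 A#3 A3.
Then write for A clarinet: it sounds a minor third below written, so the part must be a minor third above concert.
D#4 → F#4
A#3 → C#4
A3 → C4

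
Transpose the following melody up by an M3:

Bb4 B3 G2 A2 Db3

D5 D#4 B2 C#3 F3

Bb4: a third up reaches D, and 4 semitones makes it D5.
B3 up a major third is D#4.
G2: a third up reaches B, and 4 semitones makes it B2.
A major third up from A2 gives C#3.
A major third up from Db3 gives F3.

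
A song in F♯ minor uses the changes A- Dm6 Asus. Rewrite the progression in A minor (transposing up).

C- Fm6 Csus

F♯ minor up to A minor is a minor third; each chord root moves by that interval while the quality stays the same.
A-: root A up a minor third → C, giving C-.
Dm6: root D up a minor third → F, giving Fm6.
Asus: root A up a minor third → C, giving Csus.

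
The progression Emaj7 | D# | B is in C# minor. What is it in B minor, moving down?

Dmaj7 C# A

C# minor down to B minor is a major second; each chord root moves by that interval while the quality stays the same.
Emaj7: root E down a major second → D, giving Dmaj7.
D#: root D# down a major second → C#, giving C#.
B: root B down a major second → A, giving A.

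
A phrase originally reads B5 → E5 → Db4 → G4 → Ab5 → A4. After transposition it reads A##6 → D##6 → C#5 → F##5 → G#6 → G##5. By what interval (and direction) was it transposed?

From B5 to A##6 is 7 letter names — a seventh of some quality.
B5 to A##6 is 12 semitones, which makes it an augmented seventh; the second version is higher, so the direction is up.
Checking another pair — A4 → G##5 — gives the same interval.

up an augmented seventh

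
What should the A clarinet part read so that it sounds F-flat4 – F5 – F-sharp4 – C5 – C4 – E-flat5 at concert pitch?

The A clarinet sounds a minor third below written, so the written part must be a minor third above concert — transpose each note up.
Fb4 -> Abb4
F5 -> Ab5
F#4 -> A4
C5 -> Eb5
C4 -> Eb4
Eb5 -> Gb5

Abb4 Ab5 A4 Eb5 Eb4 Gb5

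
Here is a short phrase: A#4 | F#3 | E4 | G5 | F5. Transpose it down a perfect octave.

A#4 -> A#3
F#3 -> F#2
E4 -> E3
G5 -> G4
F5 -> F4

A#3 F#2 E3 G4 F4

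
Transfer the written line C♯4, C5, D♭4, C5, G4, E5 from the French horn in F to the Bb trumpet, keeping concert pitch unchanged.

G#3 G4 Ab3 G4 D4 B4

First find concert pitch: the French horn in F sounds a perfect fifth below written, so C♯4 C5 D♭4 C5 G4 E5 sounds F#3 F4 Gb3 F4 C4 A4.
Then write for Bb trumpet: it sounds a major second below written, so the part must be a major second above concert.
F#3 → G#3
F4 → G4
Gb3 → Ab3
F4 → G4
C4 → D4
A4 → B4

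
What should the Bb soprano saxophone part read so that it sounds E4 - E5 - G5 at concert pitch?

F#4 F#5 A5

Written C4 sounds as Bb3 on the Bb soprano saxophone, so concert pitches are written a major second up.
E4 -> F#4
E5 -> F#5
G5 -> A5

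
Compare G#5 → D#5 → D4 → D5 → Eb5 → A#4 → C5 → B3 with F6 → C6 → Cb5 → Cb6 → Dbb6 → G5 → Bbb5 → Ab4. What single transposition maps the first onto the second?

up a diminished seventh

From G#5 to F6 is 7 letter names — a seventh of some quality.
G#5 to F6 is 9 semitones, which makes it a diminished seventh; the second version is higher, so the direction is up.
Checking another pair — B3 → Ab4 — gives the same interval.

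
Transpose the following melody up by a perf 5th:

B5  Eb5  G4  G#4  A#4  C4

F#6 Bb5 D5 D#5 E#5 G4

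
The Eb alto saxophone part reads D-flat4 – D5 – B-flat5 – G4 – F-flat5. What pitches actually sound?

The Eb alto saxophone sounds a major sixth below written, so transpose each written note down a major sixth.
Db4 to Fb3
D5 to F4
Bb5 to Db5
G4 to Bb3
Fb5 to Abb4

Fb3 F4 Db5 Bb3 Abb4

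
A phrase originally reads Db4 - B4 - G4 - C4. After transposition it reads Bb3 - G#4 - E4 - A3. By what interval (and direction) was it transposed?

From Db4 to Bb3 is 3 letter names — a third of some quality.
Bb3 to Db4 is 3 semitones, which makes it a minor third; the second version is lower, so the direction is down.
Checking another pair — C4 → A3 — gives the same interval.

down a minor third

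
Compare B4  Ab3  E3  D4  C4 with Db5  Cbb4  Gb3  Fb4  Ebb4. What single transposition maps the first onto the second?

Take the first pair: B4 → Db5. B to D spans 3 letter names, so the interval is some kind of third.
B4 to Db5 is 2 semitones, which makes it a diminished third; the second version is higher, so the direction is up.
Checking another pair — C4 → Ebb4 — gives the same interval.

up a diminished third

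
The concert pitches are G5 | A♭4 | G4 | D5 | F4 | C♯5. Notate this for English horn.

D6 Eb5 D5 A5 C5 G#5

The English horn sounds a perfect fifth below written, so the written part must be a perfect fifth above concert — transpose each note up.
G5 gives D6
Ab4 gives Eb5
G4 gives D5
D5 gives A5
F4 gives C5
C#5 gives G#5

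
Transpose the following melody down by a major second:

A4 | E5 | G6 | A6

G4 D5 F6 G6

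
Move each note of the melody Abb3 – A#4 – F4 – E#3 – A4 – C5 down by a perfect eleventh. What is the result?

Ebb2 E#3 C3 B#1 E3 G3

Abb3 becomes Ebb2
A#4 becomes E#3
F4 becomes C3
E#3 becomes B#1
A4 becomes E3
C5 becomes G3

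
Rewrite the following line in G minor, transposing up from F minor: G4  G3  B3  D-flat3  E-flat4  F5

A4 A3 C#4 Eb3 F4 G5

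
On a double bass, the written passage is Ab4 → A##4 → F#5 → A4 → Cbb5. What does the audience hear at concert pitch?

Ab3 A##3 F#4 A3 Cbb4

The double bass sounds a perfect octave below written, so transpose each written note down a perfect octave.
Ab4 -> Ab3
A##4 -> A##3
F#5 -> F#4
A4 -> A3
Cbb5 -> Cbb4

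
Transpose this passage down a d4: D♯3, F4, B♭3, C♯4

A##2 C#4 F#3 G##3

D#3 becomes A##2
F4 becomes C#4
Bb3 becomes F#3
C#4 becomes G##3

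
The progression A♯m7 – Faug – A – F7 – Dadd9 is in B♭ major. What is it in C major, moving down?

B#m7 Gaug B G7 Eadd9

B♭ major down to C major is a minor seventh; each chord root moves by that interval while the quality stays the same.
A♯m7: root A♯ down a minor seventh → B#, giving B#m7.
Faug: root F down a minor seventh → G, giving Gaug.
A: root A down a minor seventh → B, giving B.
F7: root F down a minor seventh → G, giving G7.
Dadd9: root D down a minor seventh → E, giving Eadd9.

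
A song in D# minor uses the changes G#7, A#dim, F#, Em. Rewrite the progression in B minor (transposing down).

E7 F#dim D Cm

D# minor down to B minor is a major third; each chord root moves by that interval while the quality stays the same.
G#7: root G# down a major third → E, giving E7.
A#dim: root A# down a major third → F#, giving F#dim.
F#: root F# down a major third → D, giving D.
Em: root E down a major third → C, giving Cm.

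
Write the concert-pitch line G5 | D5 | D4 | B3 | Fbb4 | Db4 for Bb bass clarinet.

Written C4 sounds as Bb2 on the Bb bass clarinet, so concert pitches are written a major ninth up.
G5 → A6
D5 → E6
D4 → E5
B3 → C#5
Fbb4 → Gbb5
Db4 → Eb5

A6 E6 E5 C#5 Gbb5 Eb5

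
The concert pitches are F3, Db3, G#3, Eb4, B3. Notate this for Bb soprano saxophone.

G3 Eb3 A#3 F4 C#4

The Bb soprano saxophone sounds a major second below written, so the written part must be a major second above concert — transpose each note up.
F3 gives G3
Db3 gives Eb3
G#3 gives A#3
Eb4 gives F4
B3 gives C#4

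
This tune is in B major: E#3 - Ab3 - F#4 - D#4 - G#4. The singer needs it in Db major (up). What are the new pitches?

G3 Cbb4 Ab4 F4 Bb4

From B up to Db is a diminished third; apply that to each pitch.
E#3 → G3
Ab3 → Cbb4
F#4 → Ab4
D#4 → F4
G#4 → Bb4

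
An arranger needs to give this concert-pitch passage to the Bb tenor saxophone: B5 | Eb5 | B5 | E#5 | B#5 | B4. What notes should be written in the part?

Written C4 sounds as Bb2 on the Bb tenor saxophone, so concert pitches are written a major ninth up.
B5 gives C#7
Eb5 gives F6
B5 gives C#7
E#5 gives F##6
B#5 gives C##7
B4 gives C#6

C#7 F6 C#7 F##6 C##7 C#6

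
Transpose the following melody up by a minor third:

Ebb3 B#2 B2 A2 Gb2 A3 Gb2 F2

Ebb3 to Gbb3
B#2 to D#3
B2 to D3
A2 to C3
Gb2 to Bbb2
A3 to C4
Gb2 to Bbb2
F2 to Ab2

Gbb3 D#3 D3 C3 Bbb2 C4 Bbb2 Ab2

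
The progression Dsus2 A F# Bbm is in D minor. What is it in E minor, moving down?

D minor down to E minor is a minor seventh; each chord root moves by that interval while the quality stays the same.
Dsus2: root D down a minor seventh → E, giving Esus2.
A: root A down a minor seventh → B, giving B.
F#: root F# down a minor seventh → G#, giving G#.
Bbm: root Bb down a minor seventh → C, giving Cm.

Esus2 B G# Cm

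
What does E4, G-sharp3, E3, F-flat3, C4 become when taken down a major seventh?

F3 A2 F2 Gbb2 Db3

E4 gives F3
G#3 gives A2
E3 gives F2
Fb3 gives Gbb2
C4 gives Db3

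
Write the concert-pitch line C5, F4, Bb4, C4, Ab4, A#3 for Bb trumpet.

D5 G4 C5 D4 Bb4 B#3

The Bb trumpet sounds a major second below written, so the written part must be a major second above concert — transpose each note up.
C5 gives D5
F4 gives G4
Bb4 gives C5
C4 gives D4
Ab4 gives Bb4
A#3 gives B#3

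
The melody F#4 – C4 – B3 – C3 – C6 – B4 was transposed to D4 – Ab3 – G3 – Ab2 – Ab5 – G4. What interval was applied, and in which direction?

down a major third

From F#4 to D4 is 3 letter names — a third of some quality.
D4 to F#4 is 4 semitones, which makes it a major third; the second version is lower, so the direction is down.
Checking another pair — B4 → G4 — gives the same interval.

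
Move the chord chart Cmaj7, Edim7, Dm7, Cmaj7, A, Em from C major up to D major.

Dmaj7 F#dim7 Em7 Dmaj7 B F#m

C major up to D major is a major second; each chord root moves by that interval while the quality stays the same.
Cmaj7: root C up a major second → D, giving Dmaj7.
Edim7: root E up a major second → F#, giving F#dim7.
Dm7: root D up a major second → E, giving Em7.
Cmaj7: root C up a major second → D, giving Dmaj7.
A: root A up a major second → B, giving B.
Em: root E up a major second → F#, giving F#m.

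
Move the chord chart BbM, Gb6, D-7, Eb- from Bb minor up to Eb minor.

EbM Cb6 G-7 Ab-

Bb minor up to Eb minor is a perfect fourth; each chord root moves by that interval while the quality stays the same.
BbM: root Bb up a perfect fourth → Eb, giving EbM.
Gb6: root Gb up a perfect fourth → Cb, giving Cb6.
D-7: root D up a perfect fourth → G, giving G-7.
Eb-: root Eb up a perfect fourth → Ab, giving Ab-.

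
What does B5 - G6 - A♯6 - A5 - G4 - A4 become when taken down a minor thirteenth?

D#4 B4 C##5 C#4 B2 C#3

B5: a thirteenth down reaches D, and 20 semitones makes it D#4.
G6: a thirteenth down reaches B, and 20 semitones makes it B4.
A minor thirteenth down from A#6 gives C##5.
A minor thirteenth down from A5 gives C#4.
G4: a thirteenth down reaches B, and 20 semitones makes it B2.
A minor thirteenth down from A4 gives C#3.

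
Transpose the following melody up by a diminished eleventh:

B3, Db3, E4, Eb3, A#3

Eb5 Gbb4 Ab5 Abb4 D5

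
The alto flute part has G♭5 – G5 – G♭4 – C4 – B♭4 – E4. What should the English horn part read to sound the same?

First find concert pitch: the alto flute sounds a perfect fourth below written, so G♭5 G5 G♭4 C4 B♭4 E4 sounds Db5 D5 Db4 G3 F4 B3.
Then write for English horn: it sounds a perfect fifth below written, so the part must be a perfect fifth above concert.
Db5 → Ab5
D5 → A5
Db4 → Ab4
G3 → D4
F4 → C5
B3 → F#4

Ab5 A5 Ab4 D4 C5 F#4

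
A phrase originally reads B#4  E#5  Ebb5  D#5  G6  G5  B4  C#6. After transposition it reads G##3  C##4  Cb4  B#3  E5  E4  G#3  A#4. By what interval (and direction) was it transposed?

Take the first pair: B#4 → G##3. B to G spans 10 letter names, so the interval is some kind of tenth.
G##3 to B#4 is 15 semitones, which makes it a minor tenth; the second version is lower, so the direction is down.
Checking another pair — C#6 → A#4 — gives the same interval.

down a minor tenth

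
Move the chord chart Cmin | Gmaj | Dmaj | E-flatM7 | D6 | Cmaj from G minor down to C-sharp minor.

F#min C#maj G#maj AM7 G#6 F#maj

G minor down to C-sharp minor is a diminished fifth; each chord root moves by that interval while the quality stays the same.
Cmin: root C down a diminished fifth → F#, giving F#min.
Gmaj: root G down a diminished fifth → C#, giving C#maj.
Dmaj: root D down a diminished fifth → G#, giving G#maj.
E-flatM7: root E-flat down a diminished fifth → A, giving AM7.
D6: root D down a diminished fifth → G#, giving G#6.
Cmaj: root C down a diminished fifth → F#, giving F#maj.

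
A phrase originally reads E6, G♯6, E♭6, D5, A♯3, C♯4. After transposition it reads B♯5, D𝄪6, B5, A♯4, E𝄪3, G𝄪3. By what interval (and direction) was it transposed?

down a diminished fourth

Take the first pair: E6 → B#5. E to B spans 4 letter names, so the interval is some kind of fourth.
B#5 to E6 is 4 semitones, which makes it a diminished fourth; the second version is lower, so the direction is down.
Checking another pair — C#4 → G##3 — gives the same interval.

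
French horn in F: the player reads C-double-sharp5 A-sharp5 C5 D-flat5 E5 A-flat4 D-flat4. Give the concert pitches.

Written C4 on the French horn in F sounds as F3, a perfect fifth lower; apply that shift to every note.
C##5 to F##4
A#5 to D#5
C5 to F4
Db5 to Gb4
E5 to A4
Ab4 to Db4
Db4 to Gb3

F##4 D#5 F4 Gb4 A4 Db4 Gb3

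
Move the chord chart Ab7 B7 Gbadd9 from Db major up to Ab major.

Db major up to Ab major is a perfect fifth; each chord root moves by that interval while the quality stays the same.
Ab7: root Ab up a perfect fifth → Eb, giving Eb7.
B7: root B up a perfect fifth → F#, giving F#7.
Gbadd9: root Gb up a perfect fifth → Db, giving Dbadd9.

Eb7 F#7 Dbadd9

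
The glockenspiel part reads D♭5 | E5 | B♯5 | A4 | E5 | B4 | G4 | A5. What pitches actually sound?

The glockenspiel sounds a perfect fifteenth above written, so transpose each written note up a perfect fifteenth.
Db5 becomes Db7
E5 becomes E7
B#5 becomes B#7
A4 becomes A6
E5 becomes E7
B4 becomes B6
G4 becomes G6
A5 becomes A7

Db7 E7 B#7 A6 E7 B6 G6 A7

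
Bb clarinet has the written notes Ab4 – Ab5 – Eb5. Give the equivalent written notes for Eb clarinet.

First find concert pitch: the Bb clarinet sounds a major second below written, so Ab4 Ab5 Eb5 sounds Gb4 Gb5 Db5.
Then write for Eb clarinet: it sounds a minor third above written, so the part must be a minor third below concert.
Gb4 → Eb4
Gb5 → Eb5
Db5 → Bb4

Eb4 Eb5 Bb4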